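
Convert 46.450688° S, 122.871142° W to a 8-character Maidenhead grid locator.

Add 180° to longitude and 90° to latitude: 57.12886, 43.54931.
Field (20°×10°, letters A–R): lon ⌊57.12886/20⌋ = 2 → C; lat ⌊43.54931/10⌋ = 4 → E.
Square (2°×1°, digits 0–9): lon ⌊17.12886/2⌋ = 8; lat ⌊3.54931/1⌋ = 3.
Subsquare (5′×2.5′, letters a–x): lon ⌊1.12886/0.0833333⌋ = 13 → n; lat ⌊0.54931/0.0416667⌋ = 13 → n.
Extended square (30″×15″, digits 0–9): lon ⌊0.04552/0.00833333⌋ = 5; lat ⌊0.00765/0.00416667⌋ = 1.

CE83nn51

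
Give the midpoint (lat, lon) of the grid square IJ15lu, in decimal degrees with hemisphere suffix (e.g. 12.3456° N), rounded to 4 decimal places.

5.8542° N, 17.0417° W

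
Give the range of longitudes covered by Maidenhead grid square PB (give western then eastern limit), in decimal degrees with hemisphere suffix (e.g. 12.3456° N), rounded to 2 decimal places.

Field P=15, B=1: +15·20° lon, +1·10° lat → SW at lon 120°, lat -80°.
Cell spans 20° lon × 10° lat.
west 120.00° E, east 140.00° E.

120.00° E, 140.00° E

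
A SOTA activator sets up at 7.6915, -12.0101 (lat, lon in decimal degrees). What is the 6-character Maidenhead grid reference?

IJ37xq

Offset from 180°W / 90°S: lon 167.9899°, lat 97.6915°.
Field (20°×10°, letters A–R): 167.9899/20 → 8 → I, 97.6915/10 → 9 → J; chars IJ.
Square (2°×1°, digits 0–9): 7.9899/2 → 3, 7.6915/1 → 7; chars 37.
Subsquare (5′×2.5′, letters a–x): 1.9899/0.0833333 → 23 → x, 0.6915/0.0416667 → 16 → q; chars xq.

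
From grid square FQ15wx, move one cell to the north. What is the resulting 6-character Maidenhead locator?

FQ16wa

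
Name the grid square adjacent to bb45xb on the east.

BB55ab

Longitude subsquare x = 23; +1 → 24, wraps to 0 = a, carry into square.
Longitude square 4; +1 → 5.
The latitude characters are unchanged.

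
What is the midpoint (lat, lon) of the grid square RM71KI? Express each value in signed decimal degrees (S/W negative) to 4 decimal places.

31.3542, 174.8750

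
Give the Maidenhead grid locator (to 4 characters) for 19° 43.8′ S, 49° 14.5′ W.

GH50

Add 180° to longitude and 90° to latitude: 130.76, 70.27.
Field (20°×10°, letters A–R): lon ⌊130.76/20⌋ = 6 → G; lat ⌊70.27/10⌋ = 7 → H.
Square (2°×1°, digits 0–9): lon ⌊10.76/2⌋ = 5; lat ⌊0.27/1⌋ = 0.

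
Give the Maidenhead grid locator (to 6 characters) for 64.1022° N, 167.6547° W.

Shift to the Maidenhead origin (180°W, 90°S): lon 12.3453, lat 154.1022.
Field: 12.3453/20 → 0 → A, 154.1022/10 → 15 → P; chars AP.
Square: 12.3453/2 → 6, 4.1022/1 → 4; chars 64.
Subsquare: 0.3453/0.0833333 → 4 → e, 0.1022/0.0416667 → 2 → c; chars ec.

AP64ec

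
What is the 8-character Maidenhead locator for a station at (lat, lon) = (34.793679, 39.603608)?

Shift to the Maidenhead origin (180°W, 90°S): lon 219.60361, lat 124.79368.
Field (20°×10°, letters A–R): 219.60361/20 → 10 → K, 124.79368/10 → 12 → M; chars KM.
Square (2°×1°, digits 0–9): 19.60361/2 → 9, 4.79368/1 → 4; chars 94.
Subsquare (5′×2.5′, letters a–x): 1.60361/0.0833333 → 19 → t, 0.79368/0.0416667 → 19 → t; chars tt.
Extended square (30″×15″, digits 0–9): 0.02027/0.00833333 → 2, 0.00201/0.00416667 → 0; chars 20.

KM94tt20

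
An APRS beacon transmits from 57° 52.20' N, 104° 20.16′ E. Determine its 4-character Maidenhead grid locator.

OO27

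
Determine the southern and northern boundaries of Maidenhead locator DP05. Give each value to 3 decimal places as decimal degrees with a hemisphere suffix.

Field D=3, P=15: +3·20° lon, +15·10° lat → SW at lon -120°, lat 60°.
Square 0, 5: +0·2° lon, +5·1° lat → SW at lon -120°, lat 65°.
Cell spans 2° lon × 1° lat.
south 65.000° N, north 66.000° N.

65.000° N, 66.000° N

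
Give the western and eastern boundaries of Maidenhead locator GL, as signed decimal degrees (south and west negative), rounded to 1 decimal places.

Field G=6, L=11: +6·20° lon, +11·10° lat → SW at lon -60°, lat 20°.
Cell spans 20° lon × 10° lat.
west -60.0, east -40.0.

-60.0, -40.0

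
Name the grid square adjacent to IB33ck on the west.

IB33bk

Longitude subsquare c = 2; −1 → 1 = b.
The latitude characters are unchanged.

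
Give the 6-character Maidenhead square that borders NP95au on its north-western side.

NP85xv

Longitude subsquare a = 0; −1 → -1, wraps to 23 = x, carry into square.
Longitude square 9; −1 → 8.
Latitude subsquare u = 20; +1 → 21 = v.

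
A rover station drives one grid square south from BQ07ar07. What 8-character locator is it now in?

BQ07ar06

Latitude extended square 7; −1 → 6.
The longitude characters are unchanged.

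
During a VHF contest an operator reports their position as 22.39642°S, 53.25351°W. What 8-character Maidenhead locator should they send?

GG37io94

Shift to the Maidenhead origin (180°W, 90°S): lon 126.74649, lat 67.60358.
Field (20°×10°, letters A–R): 126.74649/20 → 6 → G, 67.60358/10 → 6 → G; chars GG.
Square (2°×1°, digits 0–9): 6.74649/2 → 3, 7.60358/1 → 7; chars 37.
Subsquare (5′×2.5′, letters a–x): 0.74649/0.0833333 → 8 → i, 0.60358/0.0416667 → 14 → o; chars io.
Extended square (30″×15″, digits 0–9): 0.07982/0.00833333 → 9, 0.02025/0.00416667 → 4; chars 94.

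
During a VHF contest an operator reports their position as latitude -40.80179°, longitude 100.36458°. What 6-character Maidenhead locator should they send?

OE09ee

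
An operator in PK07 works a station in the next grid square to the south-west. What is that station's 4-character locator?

Longitude square 0; −1 → -1, wraps to 9, carry into field.
Longitude field P = 15; −1 → 14 = O.
Latitude square 7; −1 → 6.

OK96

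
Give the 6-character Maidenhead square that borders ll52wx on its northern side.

Latitude subsquare x = 23; +1 → 24, wraps to 0 = a, carry into square.
Latitude square 2; +1 → 3.
The longitude characters are unchanged.

LL53wa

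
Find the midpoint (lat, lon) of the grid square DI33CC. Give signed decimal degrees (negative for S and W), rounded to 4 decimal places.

-6.8958, -113.7917

Field D=3, I=8: +3·20° lon, +8·10° lat → SW at lon -120°, lat -10°.
Square 3, 3: +3·2° lon, +3·1° lat → SW at lon -114°, lat -7°.
Subsquare c=2, c=2: +2·0.0833333° lon, +2·0.0416667° lat → SW at lon -113.833°, lat -6.91667°.
Cell spans 0.0833333° lon × 0.0416667° lat. Centre is SW corner plus half of each.
latitude -6.8958, longitude -113.7917.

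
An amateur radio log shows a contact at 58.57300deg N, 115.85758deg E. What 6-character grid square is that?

OO78wn

Shift to the Maidenhead origin (180°W, 90°S): lon 295.8576, lat 148.5730.
Field (20°×10°, letters A–R): lon ⌊295.8576/20⌋ = 14 → O; lat ⌊148.5730/10⌋ = 14 → O.
Square (2°×1°, digits 0–9): lon ⌊15.8576/2⌋ = 7; lat ⌊8.5730/1⌋ = 8.
Subsquare (5′×2.5′, letters a–x): lon ⌊1.8576/0.0833333⌋ = 22 → w; lat ⌊0.5730/0.0416667⌋ = 13 → n.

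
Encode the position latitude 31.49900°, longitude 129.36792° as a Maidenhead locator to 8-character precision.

PM41ql49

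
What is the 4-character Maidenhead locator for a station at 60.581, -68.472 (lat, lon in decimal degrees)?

FP50

Shift to the Maidenhead origin (180°W, 90°S): lon 111.53, lat 150.58.
Field (20°×10°, letters A–R): lon ⌊111.53/20⌋ = 5 → F; lat ⌊150.58/10⌋ = 15 → P.
Square (2°×1°, digits 0–9): lon ⌊11.53/2⌋ = 5; lat ⌊0.58/1⌋ = 0.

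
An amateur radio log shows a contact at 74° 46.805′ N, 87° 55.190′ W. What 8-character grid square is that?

EQ64as97

Add 180° to longitude and 90° to latitude: 92.08017, 164.78008.
Field (20°×10°, letters A–R): lon ⌊92.08017/20⌋ = 4 → E; lat ⌊164.78008/10⌋ = 16 → Q.
Square (2°×1°, digits 0–9): lon ⌊12.08017/2⌋ = 6; lat ⌊4.78008/1⌋ = 4.
Subsquare (5′×2.5′, letters a–x): lon ⌊0.08017/0.0833333⌋ = 0 → a; lat ⌊0.78008/0.0416667⌋ = 18 → s.
Extended square (30″×15″, digits 0–9): lon ⌊0.08017/0.00833333⌋ = 9; lat ⌊0.03008/0.00416667⌋ = 7.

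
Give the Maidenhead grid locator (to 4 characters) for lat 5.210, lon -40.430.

Shift to the Maidenhead origin (180°W, 90°S): lon 139.57, lat 95.21.
Field: lon ⌊139.57/20⌋ = 6 → G; lat ⌊95.21/10⌋ = 9 → J.
Square: lon ⌊19.57/2⌋ = 9; lat ⌊5.21/1⌋ = 5.

GJ95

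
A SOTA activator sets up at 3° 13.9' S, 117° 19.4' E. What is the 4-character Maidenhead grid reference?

OI86

Offset from 180°W / 90°S: lon 297.32°, lat 86.77°.
Field: lon ⌊297.32/20⌋ = 14 → O; lat ⌊86.77/10⌋ = 8 → I.
Square: lon ⌊17.32/2⌋ = 8; lat ⌊6.77/1⌋ = 6.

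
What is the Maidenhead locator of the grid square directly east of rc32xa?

RC42aa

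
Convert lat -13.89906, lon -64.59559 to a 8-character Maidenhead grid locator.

FH76qc84

Shift to the Maidenhead origin (180°W, 90°S): lon 115.40441, lat 76.10094.
Field: 115.40441/20 → 5 → F, 76.10094/10 → 7 → H; chars FH.
Square: 15.40441/2 → 7, 6.10094/1 → 6; chars 76.
Subsquare: 1.40441/0.0833333 → 16 → q, 0.10094/0.0416667 → 2 → c; chars qc.
Extended square: 0.07108/0.00833333 → 8, 0.01761/0.00416667 → 4; chars 84.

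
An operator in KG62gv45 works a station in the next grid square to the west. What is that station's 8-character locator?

Longitude extended square 4; −1 → 3.
The latitude characters are unchanged.

KG62gv35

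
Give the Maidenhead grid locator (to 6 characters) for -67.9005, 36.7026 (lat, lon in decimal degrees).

KC82ic

Offset from 180°W / 90°S: lon 216.7026°, lat 22.0995°.
Field: 216.7026/20 → 10 → K, 22.0995/10 → 2 → C; chars KC.
Square: 16.7026/2 → 8, 2.0995/1 → 2; chars 82.
Subsquare: 0.7026/0.0833333 → 8 → i, 0.0995/0.0416667 → 2 → c; chars ic.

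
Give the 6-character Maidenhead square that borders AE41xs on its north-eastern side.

AE51at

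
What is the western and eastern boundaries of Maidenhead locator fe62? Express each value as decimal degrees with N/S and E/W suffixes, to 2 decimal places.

68.00° W, 66.00° W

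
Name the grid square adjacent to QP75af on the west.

QP65xf

Longitude subsquare a = 0; −1 → -1, wraps to 23 = x, carry into square.
Longitude square 7; −1 → 6.
The latitude characters are unchanged.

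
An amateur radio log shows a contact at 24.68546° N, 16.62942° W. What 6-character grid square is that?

IL14qq

Shift to the Maidenhead origin (180°W, 90°S): lon 163.3706, lat 114.6855.
Field: 163.3706/20 → 8 → I, 114.6855/10 → 11 → L; chars IL.
Square: 3.3706/2 → 1, 4.6855/1 → 4; chars 14.
Subsquare: 1.3706/0.0833333 → 16 → q, 0.6855/0.0416667 → 16 → q; chars qq.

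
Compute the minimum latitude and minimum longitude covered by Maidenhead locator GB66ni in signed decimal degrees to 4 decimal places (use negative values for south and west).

Field G=6, B=1: +6·20° lon, +1·10° lat → SW at lon -60°, lat -80°.
Square 6, 6: +6·2° lon, +6·1° lat → SW at lon -48°, lat -74°.
Subsquare n=13, i=8: +13·0.0833333° lon, +8·0.0416667° lat → SW at lon -46.9167°, lat -73.6667°.
latitude -73.6667, longitude -46.9167.

-73.6667, -46.9167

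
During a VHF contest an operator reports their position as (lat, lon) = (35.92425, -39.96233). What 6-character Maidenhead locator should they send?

HM05aw

Add 180° to longitude and 90° to latitude: 140.0377, 125.9243.
Field: 140.0377/20 → 7 → H, 125.9243/10 → 12 → M; chars HM.
Square: 0.0377/2 → 0, 5.9243/1 → 5; chars 05.
Subsquare: 0.0377/0.0833333 → 0 → a, 0.9243/0.0416667 → 22 → w; chars aw.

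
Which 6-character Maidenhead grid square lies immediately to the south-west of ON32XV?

ON32wu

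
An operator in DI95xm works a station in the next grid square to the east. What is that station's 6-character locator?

EI05am

Longitude subsquare x = 23; +1 → 24, wraps to 0 = a, carry into square.
Longitude square 9; +1 → 10, wraps to 0, carry into field.
Longitude field D = 3; +1 → 4 = E.
The latitude characters are unchanged.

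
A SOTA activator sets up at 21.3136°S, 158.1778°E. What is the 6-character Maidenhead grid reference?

QG98cq

Offset from 180°W / 90°S: lon 338.1778°, lat 68.6864°.
Field (20°×10°, letters A–R): 338.1778/20 → 16 → Q, 68.6864/10 → 6 → G; chars QG.
Square (2°×1°, digits 0–9): 18.1778/2 → 9, 8.6864/1 → 8; chars 98.
Subsquare (5′×2.5′, letters a–x): 0.1778/0.0833333 → 2 → c, 0.6864/0.0416667 → 16 → q; chars cq.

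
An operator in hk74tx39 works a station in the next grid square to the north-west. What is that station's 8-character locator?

HK75ta20

Longitude extended square 3; −1 → 2.
Latitude extended square 9; +1 → 10, wraps to 0, carry into subsquare.
Latitude subsquare x = 23; +1 → 24, wraps to 0 = a, carry into square.
Latitude square 4; +1 → 5.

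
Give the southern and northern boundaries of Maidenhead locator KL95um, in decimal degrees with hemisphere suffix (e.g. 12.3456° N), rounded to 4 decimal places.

25.5000° N, 25.5417° N

Field K=10, L=11: +10·20° lon, +11·10° lat → SW at lon 20°, lat 20°.
Square 9, 5: +9·2° lon, +5·1° lat → SW at lon 38°, lat 25°.
Subsquare u=20, m=12: +20·0.0833333° lon, +12·0.0416667° lat → SW at lon 39.6667°, lat 25.5°.
Cell spans 0.0833333° lon × 0.0416667° lat.
south 25.5000° N, north 25.5417° N.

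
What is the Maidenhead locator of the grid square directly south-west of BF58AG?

BF48xf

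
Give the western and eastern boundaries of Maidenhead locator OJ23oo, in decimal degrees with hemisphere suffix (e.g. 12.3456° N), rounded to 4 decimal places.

Field O=14, J=9: +14·20° lon, +9·10° lat → SW at lon 100°, lat 0°.
Square 2, 3: +2·2° lon, +3·1° lat → SW at lon 104°, lat 3°.
Subsquare o=14, o=14: +14·0.0833333° lon, +14·0.0416667° lat → SW at lon 105.167°, lat 3.58333°.
Cell spans 0.0833333° lon × 0.0416667° lat.
west 105.1667° E, east 105.2500° E.

105.1667° E, 105.2500° E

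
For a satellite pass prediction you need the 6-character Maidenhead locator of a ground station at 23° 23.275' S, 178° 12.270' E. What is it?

RG96co

Offset from 180°W / 90°S: lon 358.2045°, lat 66.6121°.
Field (20°×10°, letters A–R): lon ⌊358.2045/20⌋ = 17 → R; lat ⌊66.6121/10⌋ = 6 → G.
Square (2°×1°, digits 0–9): lon ⌊18.2045/2⌋ = 9; lat ⌊6.6121/1⌋ = 6.
Subsquare (5′×2.5′, letters a–x): lon ⌊0.2045/0.0833333⌋ = 2 → c; lat ⌊0.6121/0.0416667⌋ = 14 → o.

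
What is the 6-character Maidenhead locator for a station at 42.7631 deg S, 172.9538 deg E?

RE67lf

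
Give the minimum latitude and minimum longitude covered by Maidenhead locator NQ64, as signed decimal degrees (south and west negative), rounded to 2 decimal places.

74.00, 92.00

Field N=13, Q=16: +13·20° lon, +16·10° lat → SW at lon 80°, lat 70°.
Square 6, 4: +6·2° lon, +4·1° lat → SW at lon 92°, lat 74°.
latitude 74.00, longitude 92.00.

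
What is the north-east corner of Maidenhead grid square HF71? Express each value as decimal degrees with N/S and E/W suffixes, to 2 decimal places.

38.00° S, 24.00° W

Field H=7, F=5: +7·20° lon, +5·10° lat → SW at lon -40°, lat -40°.
Square 7, 1: +7·2° lon, +1·1° lat → SW at lon -26°, lat -39°.
Cell spans 2° lon × 1° lat. NE corner is SW corner plus one full cell.
latitude 38.00° S, longitude 24.00° W.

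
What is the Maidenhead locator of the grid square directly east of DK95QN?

DK95rn

Longitude subsquare q = 16; +1 → 17 = r.
The latitude characters are unchanged.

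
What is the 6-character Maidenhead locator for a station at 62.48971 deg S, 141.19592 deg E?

QC07om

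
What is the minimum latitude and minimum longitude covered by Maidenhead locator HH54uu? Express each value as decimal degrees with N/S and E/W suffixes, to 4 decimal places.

Field H=7, H=7: +7·20° lon, +7·10° lat → SW at lon -40°, lat -20°.
Square 5, 4: +5·2° lon, +4·1° lat → SW at lon -30°, lat -16°.
Subsquare u=20, u=20: +20·0.0833333° lon, +20·0.0416667° lat → SW at lon -28.3333°, lat -15.1667°.
latitude 15.1667° S, longitude 28.3333° W.

15.1667° S, 28.3333° W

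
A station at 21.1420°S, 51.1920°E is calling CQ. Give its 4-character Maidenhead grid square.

Add 180° to longitude and 90° to latitude: 231.19, 68.86.
Field: lon ⌊231.19/20⌋ = 11 → L; lat ⌊68.86/10⌋ = 6 → G.
Square: lon ⌊11.19/2⌋ = 5; lat ⌊8.86/1⌋ = 8.

LG58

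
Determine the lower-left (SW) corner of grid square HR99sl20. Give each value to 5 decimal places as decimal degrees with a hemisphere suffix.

89.45833° N, 20.48333° W

Field H=7, R=17: +7·20° lon, +17·10° lat → SW at lon -40°, lat 80°.
Square 9, 9: +9·2° lon, +9·1° lat → SW at lon -22°, lat 89°.
Subsquare s=18, l=11: +18·0.0833333° lon, +11·0.0416667° lat → SW at lon -20.5°, lat 89.4583°.
Extended square 2, 0: +2·0.00833333° lon, +0·0.00416667° lat → SW at lon -20.4833°, lat 89.4583°.
latitude 89.45833° N, longitude 20.48333° W.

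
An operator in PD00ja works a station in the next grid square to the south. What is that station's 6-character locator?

PC09jx

Latitude subsquare a = 0; −1 → -1, wraps to 23 = x, carry into square.
Latitude square 0; −1 → -1, wraps to 9, carry into field.
Latitude field D = 3; −1 → 2 = C.
The longitude characters are unchanged.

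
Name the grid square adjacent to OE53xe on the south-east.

Longitude subsquare x = 23; +1 → 24, wraps to 0 = a, carry into square.
Longitude square 5; +1 → 6.
Latitude subsquare e = 4; −1 → 3 = d.

OE63ad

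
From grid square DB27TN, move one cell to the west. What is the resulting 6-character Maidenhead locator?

Longitude subsquare t = 19; −1 → 18 = s.
The latitude characters are unchanged.

DB27sn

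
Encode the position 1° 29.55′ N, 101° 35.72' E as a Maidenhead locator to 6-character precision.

OJ01tl

Add 180° to longitude and 90° to latitude: 281.5953, 91.4925.
Field: 281.5953/20 → 14 → O, 91.4925/10 → 9 → J; chars OJ.
Square: 1.5953/2 → 0, 1.4925/1 → 1; chars 01.
Subsquare: 1.5953/0.0833333 → 19 → t, 0.4925/0.0416667 → 11 → l; chars tl.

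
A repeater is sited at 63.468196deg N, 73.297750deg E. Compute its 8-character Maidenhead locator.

MP63pl52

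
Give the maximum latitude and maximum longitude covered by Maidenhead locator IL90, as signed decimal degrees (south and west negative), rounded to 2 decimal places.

Field I=8, L=11: +8·20° lon, +11·10° lat → SW at lon -20°, lat 20°.
Square 9, 0: +9·2° lon, +0·1° lat → SW at lon -2°, lat 20°.
Cell spans 2° lon × 1° lat. NE corner is SW corner plus one full cell.
latitude 21.00, longitude 0.00.

21.00, 0.00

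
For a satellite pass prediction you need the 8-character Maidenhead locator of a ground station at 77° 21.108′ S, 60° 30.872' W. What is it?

FB92rp85

Add 180° to longitude and 90° to latitude: 119.48547, 12.64820.
Field: 119.48547/20 → 5 → F, 12.64820/10 → 1 → B; chars FB.
Square: 19.48547/2 → 9, 2.64820/1 → 2; chars 92.
Subsquare: 1.48547/0.0833333 → 17 → r, 0.64820/0.0416667 → 15 → p; chars rp.
Extended square: 0.06880/0.00833333 → 8, 0.02320/0.00416667 → 5; chars 85.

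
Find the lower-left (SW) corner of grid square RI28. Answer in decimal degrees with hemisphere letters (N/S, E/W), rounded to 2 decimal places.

2.00° S, 164.00° E

Field R=17, I=8: +17·20° lon, +8·10° lat → SW at lon 160°, lat -10°.
Square 2, 8: +2·2° lon, +8·1° lat → SW at lon 164°, lat -2°.
latitude 2.00° S, longitude 164.00° E.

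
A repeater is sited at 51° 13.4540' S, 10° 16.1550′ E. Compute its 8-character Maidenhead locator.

JD58ds26

Add 180° to longitude and 90° to latitude: 190.26925, 38.77577.
Field: 190.26925/20 → 9 → J, 38.77577/10 → 3 → D; chars JD.
Square: 10.26925/2 → 5, 8.77577/1 → 8; chars 58.
Subsquare: 0.26925/0.0833333 → 3 → d, 0.77577/0.0416667 → 18 → s; chars ds.
Extended square: 0.01925/0.00833333 → 2, 0.02577/0.00416667 → 6; chars 26.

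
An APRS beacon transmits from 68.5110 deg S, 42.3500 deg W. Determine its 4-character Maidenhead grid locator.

Offset from 180°W / 90°S: lon 137.65°, lat 21.49°.
Field (20°×10°, letters A–R): 137.65/20 → 6 → G, 21.49/10 → 2 → C; chars GC.
Square (2°×1°, digits 0–9): 17.65/2 → 8, 1.49/1 → 1; chars 81.

GC81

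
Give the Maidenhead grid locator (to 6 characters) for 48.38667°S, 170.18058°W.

AE41vo

Offset from 180°W / 90°S: lon 9.8194°, lat 41.6133°.
Field (20°×10°, letters A–R): 9.8194/20 → 0 → A, 41.6133/10 → 4 → E; chars AE.
Square (2°×1°, digits 0–9): 9.8194/2 → 4, 1.6133/1 → 1; chars 41.
Subsquare (5′×2.5′, letters a–x): 1.8194/0.0833333 → 21 → v, 0.6133/0.0416667 → 14 → o; chars vo.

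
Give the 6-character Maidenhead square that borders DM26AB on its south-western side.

Longitude subsquare a = 0; −1 → -1, wraps to 23 = x, carry into square.
Longitude square 2; −1 → 1.
Latitude subsquare b = 1; −1 → 0 = a.

DM16xa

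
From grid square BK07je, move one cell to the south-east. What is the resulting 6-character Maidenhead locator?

BK07kd

Longitude subsquare j = 9; +1 → 10 = k.
Latitude subsquare e = 4; −1 → 3 = d.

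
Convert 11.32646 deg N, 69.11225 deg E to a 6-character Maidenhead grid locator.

MK41nh

Add 180° to longitude and 90° to latitude: 249.1123, 101.3265.
Field: 249.1123/20 → 12 → M, 101.3265/10 → 10 → K; chars MK.
Square: 9.1123/2 → 4, 1.3265/1 → 1; chars 41.
Subsquare: 1.1123/0.0833333 → 13 → n, 0.3265/0.0416667 → 7 → h; chars nh.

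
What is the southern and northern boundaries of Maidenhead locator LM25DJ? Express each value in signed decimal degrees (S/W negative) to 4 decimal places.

35.3750, 35.4167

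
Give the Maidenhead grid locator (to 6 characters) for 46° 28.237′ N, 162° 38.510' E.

RN16hl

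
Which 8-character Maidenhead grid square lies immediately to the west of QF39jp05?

Longitude extended square 0; −1 → -1, wraps to 9, carry into subsquare.
Longitude subsquare j = 9; −1 → 8 = i.
The latitude characters are unchanged.

QF39ip95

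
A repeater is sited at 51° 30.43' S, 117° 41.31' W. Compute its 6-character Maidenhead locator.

DD18dl

Add 180° to longitude and 90° to latitude: 62.3115, 38.4928.
Field: lon ⌊62.3115/20⌋ = 3 → D; lat ⌊38.4928/10⌋ = 3 → D.
Square: lon ⌊2.3115/2⌋ = 1; lat ⌊8.4928/1⌋ = 8.
Subsquare: lon ⌊0.3115/0.0833333⌋ = 3 → d; lat ⌊0.4928/0.0416667⌋ = 11 → l.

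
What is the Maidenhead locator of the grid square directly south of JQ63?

JQ62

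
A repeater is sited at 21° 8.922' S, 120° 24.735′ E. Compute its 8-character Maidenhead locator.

PG08eu94

Shift to the Maidenhead origin (180°W, 90°S): lon 300.41225, lat 68.85130.
Field (20°×10°, letters A–R): lon ⌊300.41225/20⌋ = 15 → P; lat ⌊68.85130/10⌋ = 6 → G.
Square (2°×1°, digits 0–9): lon ⌊0.41225/2⌋ = 0; lat ⌊8.85130/1⌋ = 8.
Subsquare (5′×2.5′, letters a–x): lon ⌊0.41225/0.0833333⌋ = 4 → e; lat ⌊0.85130/0.0416667⌋ = 20 → u.
Extended square (30″×15″, digits 0–9): lon ⌊0.07892/0.00833333⌋ = 9; lat ⌊0.01797/0.00416667⌋ = 4.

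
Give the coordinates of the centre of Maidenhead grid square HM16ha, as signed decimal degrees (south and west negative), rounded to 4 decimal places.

36.0208, -37.3750

Field H=7, M=12: +7·20° lon, +12·10° lat → SW at lon -40°, lat 30°.
Square 1, 6: +1·2° lon, +6·1° lat → SW at lon -38°, lat 36°.
Subsquare h=7, a=0: +7·0.0833333° lon, +0·0.0416667° lat → SW at lon -37.4167°, lat 36°.
Cell spans 0.0833333° lon × 0.0416667° lat. Centre is SW corner plus half of each.
latitude 36.0208, longitude -37.3750.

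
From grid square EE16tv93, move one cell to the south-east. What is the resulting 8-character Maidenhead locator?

EE16uv02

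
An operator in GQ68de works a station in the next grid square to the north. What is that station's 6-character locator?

GQ68df

Latitude subsquare e = 4; +1 → 5 = f.
The longitude characters are unchanged.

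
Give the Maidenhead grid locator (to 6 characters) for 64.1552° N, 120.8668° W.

CP94nd

Offset from 180°W / 90°S: lon 59.1332°, lat 154.1552°.
Field (20°×10°, letters A–R): 59.1332/20 → 2 → C, 154.1552/10 → 15 → P; chars CP.
Square (2°×1°, digits 0–9): 19.1332/2 → 9, 4.1552/1 → 4; chars 94.
Subsquare (5′×2.5′, letters a–x): 1.1332/0.0833333 → 13 → n, 0.1552/0.0416667 → 3 → d; chars nd.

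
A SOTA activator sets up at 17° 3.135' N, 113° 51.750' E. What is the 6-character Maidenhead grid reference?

OK67wb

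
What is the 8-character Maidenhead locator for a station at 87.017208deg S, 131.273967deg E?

Add 180° to longitude and 90° to latitude: 311.27397, 2.98279.
Field: 311.27397/20 → 15 → P, 2.98279/10 → 0 → A; chars PA.
Square: 11.27397/2 → 5, 2.98279/1 → 2; chars 52.
Subsquare: 1.27397/0.0833333 → 15 → p, 0.98279/0.0416667 → 23 → x; chars px.
Extended square: 0.02397/0.00833333 → 2, 0.02446/0.00416667 → 5; chars 25.

PA52px25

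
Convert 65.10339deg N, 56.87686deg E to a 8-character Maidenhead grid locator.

LP85kc54

Shift to the Maidenhead origin (180°W, 90°S): lon 236.87686, lat 155.10339.
Field: lon ⌊236.87686/20⌋ = 11 → L; lat ⌊155.10339/10⌋ = 15 → P.
Square: lon ⌊16.87686/2⌋ = 8; lat ⌊5.10339/1⌋ = 5.
Subsquare: lon ⌊0.87686/0.0833333⌋ = 10 → k; lat ⌊0.10339/0.0416667⌋ = 2 → c.
Extended square: lon ⌊0.04353/0.00833333⌋ = 5; lat ⌊0.02006/0.00416667⌋ = 4.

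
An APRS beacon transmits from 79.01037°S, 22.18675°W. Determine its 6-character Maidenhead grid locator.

HB80vx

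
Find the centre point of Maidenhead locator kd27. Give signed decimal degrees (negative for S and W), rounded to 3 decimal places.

-52.500, 25.000

Field K=10, D=3: +10·20° lon, +3·10° lat → SW at lon 20°, lat -60°.
Square 2, 7: +2·2° lon, +7·1° lat → SW at lon 24°, lat -53°.
Cell spans 2° lon × 1° lat. Centre is SW corner plus half of each.
latitude -52.500, longitude 25.000.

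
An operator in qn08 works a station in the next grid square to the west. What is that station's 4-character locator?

Longitude square 0; −1 → -1, wraps to 9, carry into field.
Longitude field Q = 16; −1 → 15 = P.
The latitude characters are unchanged.

PN98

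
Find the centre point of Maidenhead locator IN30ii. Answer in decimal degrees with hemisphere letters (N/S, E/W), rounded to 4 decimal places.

Field I=8, N=13: +8·20° lon, +13·10° lat → SW at lon -20°, lat 40°.
Square 3, 0: +3·2° lon, +0·1° lat → SW at lon -14°, lat 40°.
Subsquare i=8, i=8: +8·0.0833333° lon, +8·0.0416667° lat → SW at lon -13.3333°, lat 40.3333°.
Cell spans 0.0833333° lon × 0.0416667° lat. Centre is SW corner plus half of each.
latitude 40.3542° N, longitude 13.2917° W.

40.3542° N, 13.2917° W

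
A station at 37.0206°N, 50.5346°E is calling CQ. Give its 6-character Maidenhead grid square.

Shift to the Maidenhead origin (180°W, 90°S): lon 230.5346, lat 127.0206.
Field: 230.5346/20 → 11 → L, 127.0206/10 → 12 → M; chars LM.
Square: 10.5346/2 → 5, 7.0206/1 → 7; chars 57.
Subsquare: 0.5346/0.0833333 → 6 → g, 0.0206/0.0416667 → 0 → a; chars ga.

LM57ga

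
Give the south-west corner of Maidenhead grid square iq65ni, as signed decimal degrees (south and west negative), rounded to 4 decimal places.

75.3333, -6.9167

Field I=8, Q=16: +8·20° lon, +16·10° lat → SW at lon -20°, lat 70°.
Square 6, 5: +6·2° lon, +5·1° lat → SW at lon -8°, lat 75°.
Subsquare n=13, i=8: +13·0.0833333° lon, +8·0.0416667° lat → SW at lon -6.91667°, lat 75.3333°.
latitude 75.3333, longitude -6.9167.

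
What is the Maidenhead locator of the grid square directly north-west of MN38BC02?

MN38ac93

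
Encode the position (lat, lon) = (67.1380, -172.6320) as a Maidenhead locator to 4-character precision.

Shift to the Maidenhead origin (180°W, 90°S): lon 7.37, lat 157.14.
Field: lon ⌊7.37/20⌋ = 0 → A; lat ⌊157.14/10⌋ = 15 → P.
Square: lon ⌊7.37/2⌋ = 3; lat ⌊7.14/1⌋ = 7.

AP37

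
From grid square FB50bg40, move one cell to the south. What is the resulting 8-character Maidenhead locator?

FB50bf49

Latitude extended square 0; −1 → -1, wraps to 9, carry into subsquare.
Latitude subsquare g = 6; −1 → 5 = f.
The longitude characters are unchanged.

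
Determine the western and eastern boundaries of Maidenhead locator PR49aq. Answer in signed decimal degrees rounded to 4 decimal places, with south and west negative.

Field P=15, R=17: +15·20° lon, +17·10° lat → SW at lon 120°, lat 80°.
Square 4, 9: +4·2° lon, +9·1° lat → SW at lon 128°, lat 89°.
Subsquare a=0, q=16: +0·0.0833333° lon, +16·0.0416667° lat → SW at lon 128°, lat 89.6667°.
Cell spans 0.0833333° lon × 0.0416667° lat.
west 128.0000, east 128.0833.

128.0000, 128.0833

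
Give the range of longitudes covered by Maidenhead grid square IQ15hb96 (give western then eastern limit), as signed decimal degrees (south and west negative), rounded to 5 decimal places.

Field I=8, Q=16: +8·20° lon, +16·10° lat → SW at lon -20°, lat 70°.
Square 1, 5: +1·2° lon, +5·1° lat → SW at lon -18°, lat 75°.
Subsquare h=7, b=1: +7·0.0833333° lon, +1·0.0416667° lat → SW at lon -17.4167°, lat 75.0417°.
Extended square 9, 6: +9·0.00833333° lon, +6·0.00416667° lat → SW at lon -17.3417°, lat 75.0667°.
Cell spans 0.00833333° lon × 0.00416667° lat.
west -17.34167, east -17.33333.

-17.34167, -17.33333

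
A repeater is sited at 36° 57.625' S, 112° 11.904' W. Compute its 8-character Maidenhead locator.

Add 180° to longitude and 90° to latitude: 67.80160, 53.03958.
Field: 67.80160/20 → 3 → D, 53.03958/10 → 5 → F; chars DF.
Square: 7.80160/2 → 3, 3.03958/1 → 3; chars 33.
Subsquare: 1.80160/0.0833333 → 21 → v, 0.03958/0.0416667 → 0 → a; chars va.
Extended square: 0.05160/0.00833333 → 6, 0.03958/0.00416667 → 9; chars 69.

DF33va69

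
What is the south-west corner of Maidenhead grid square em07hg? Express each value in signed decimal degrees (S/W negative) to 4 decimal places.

37.2500, -99.4167

Field E=4, M=12: +4·20° lon, +12·10° lat → SW at lon -100°, lat 30°.
Square 0, 7: +0·2° lon, +7·1° lat → SW at lon -100°, lat 37°.
Subsquare h=7, g=6: +7·0.0833333° lon, +6·0.0416667° lat → SW at lon -99.4167°, lat 37.25°.
latitude 37.2500, longitude -99.4167.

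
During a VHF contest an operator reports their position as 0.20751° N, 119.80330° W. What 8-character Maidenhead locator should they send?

Add 180° to longitude and 90° to latitude: 60.19670, 90.20751.
Field: lon ⌊60.19670/20⌋ = 3 → D; lat ⌊90.20751/10⌋ = 9 → J.
Square: lon ⌊0.19670/2⌋ = 0; lat ⌊0.20751/1⌋ = 0.
Subsquare: lon ⌊0.19670/0.0833333⌋ = 2 → c; lat ⌊0.20751/0.0416667⌋ = 4 → e.
Extended square: lon ⌊0.03003/0.00833333⌋ = 3; lat ⌊0.04084/0.00416667⌋ = 9.

DJ00ce39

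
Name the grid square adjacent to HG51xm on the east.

Longitude subsquare x = 23; +1 → 24, wraps to 0 = a, carry into square.
Longitude square 5; +1 → 6.
The latitude characters are unchanged.

HG61am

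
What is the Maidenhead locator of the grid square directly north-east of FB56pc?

FB56qd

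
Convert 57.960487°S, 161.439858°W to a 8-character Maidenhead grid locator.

AD92ga79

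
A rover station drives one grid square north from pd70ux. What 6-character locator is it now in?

PD71ua

Latitude subsquare x = 23; +1 → 24, wraps to 0 = a, carry into square.
Latitude square 0; +1 → 1.
The longitude characters are unchanged.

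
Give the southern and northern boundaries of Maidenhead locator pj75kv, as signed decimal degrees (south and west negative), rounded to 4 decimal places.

5.8750, 5.9167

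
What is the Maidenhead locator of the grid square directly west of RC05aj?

Longitude subsquare a = 0; −1 → -1, wraps to 23 = x, carry into square.
Longitude square 0; −1 → -1, wraps to 9, carry into field.
Longitude field R = 17; −1 → 16 = Q.
The latitude characters are unchanged.

QC95xj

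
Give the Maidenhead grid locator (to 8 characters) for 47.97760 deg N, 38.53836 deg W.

Shift to the Maidenhead origin (180°W, 90°S): lon 141.46164, lat 137.97760.
Field (20°×10°, letters A–R): lon ⌊141.46164/20⌋ = 7 → H; lat ⌊137.97760/10⌋ = 13 → N.
Square (2°×1°, digits 0–9): lon ⌊1.46164/2⌋ = 0; lat ⌊7.97760/1⌋ = 7.
Subsquare (5′×2.5′, letters a–x): lon ⌊1.46164/0.0833333⌋ = 17 → r; lat ⌊0.97760/0.0416667⌋ = 23 → x.
Extended square (30″×15″, digits 0–9): lon ⌊0.04497/0.00833333⌋ = 5; lat ⌊0.01927/0.00416667⌋ = 4.

HN07rx54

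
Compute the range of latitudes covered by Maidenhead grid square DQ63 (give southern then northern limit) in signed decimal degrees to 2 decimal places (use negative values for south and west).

73.00, 74.00

Field D=3, Q=16: +3·20° lon, +16·10° lat → SW at lon -120°, lat 70°.
Square 6, 3: +6·2° lon, +3·1° lat → SW at lon -108°, lat 73°.
Cell spans 2° lon × 1° lat.
south 73.00, north 74.00.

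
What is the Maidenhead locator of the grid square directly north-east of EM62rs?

EM62st

Longitude subsquare r = 17; +1 → 18 = s.
Latitude subsquare s = 18; +1 → 19 = t.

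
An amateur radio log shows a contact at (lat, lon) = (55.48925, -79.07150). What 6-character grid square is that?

Add 180° to longitude and 90° to latitude: 100.9285, 145.4892.
Field (20°×10°, letters A–R): lon ⌊100.9285/20⌋ = 5 → F; lat ⌊145.4892/10⌋ = 14 → O.
Square (2°×1°, digits 0–9): lon ⌊0.9285/2⌋ = 0; lat ⌊5.4892/1⌋ = 5.
Subsquare (5′×2.5′, letters a–x): lon ⌊0.9285/0.0833333⌋ = 11 → l; lat ⌊0.4892/0.0416667⌋ = 11 → l.

FO05ll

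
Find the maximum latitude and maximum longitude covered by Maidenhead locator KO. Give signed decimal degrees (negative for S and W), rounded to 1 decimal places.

60.0, 40.0

Field K=10, O=14: +10·20° lon, +14·10° lat → SW at lon 20°, lat 50°.
Cell spans 20° lon × 10° lat. NE corner is SW corner plus one full cell.
latitude 60.0, longitude 40.0.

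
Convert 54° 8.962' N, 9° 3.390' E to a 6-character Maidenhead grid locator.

JO44md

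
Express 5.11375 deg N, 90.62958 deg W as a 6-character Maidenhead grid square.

EJ45qc

Shift to the Maidenhead origin (180°W, 90°S): lon 89.3704, lat 95.1137.
Field: 89.3704/20 → 4 → E, 95.1137/10 → 9 → J; chars EJ.
Square: 9.3704/2 → 4, 5.1137/1 → 5; chars 45.
Subsquare: 1.3704/0.0833333 → 16 → q, 0.1137/0.0416667 → 2 → c; chars qc.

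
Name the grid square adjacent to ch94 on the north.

CH95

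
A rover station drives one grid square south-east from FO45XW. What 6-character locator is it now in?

FO55av

Longitude subsquare x = 23; +1 → 24, wraps to 0 = a, carry into square.
Longitude square 4; +1 → 5.
Latitude subsquare w = 22; −1 → 21 = v.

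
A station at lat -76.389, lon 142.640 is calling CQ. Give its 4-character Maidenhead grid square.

QB13

Shift to the Maidenhead origin (180°W, 90°S): lon 322.64, lat 13.61.
Field: lon ⌊322.64/20⌋ = 16 → Q; lat ⌊13.61/10⌋ = 1 → B.
Square: lon ⌊2.64/2⌋ = 1; lat ⌊3.61/1⌋ = 3.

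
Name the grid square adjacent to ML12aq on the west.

ML02xq

Longitude subsquare a = 0; −1 → -1, wraps to 23 = x, carry into square.
Longitude square 1; −1 → 0.
The latitude characters are unchanged.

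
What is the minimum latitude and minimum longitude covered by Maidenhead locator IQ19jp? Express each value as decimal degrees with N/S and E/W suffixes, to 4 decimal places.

79.6250° N, 17.2500° W

Field I=8, Q=16: +8·20° lon, +16·10° lat → SW at lon -20°, lat 70°.
Square 1, 9: +1·2° lon, +9·1° lat → SW at lon -18°, lat 79°.
Subsquare j=9, p=15: +9·0.0833333° lon, +15·0.0416667° lat → SW at lon -17.25°, lat 79.625°.
latitude 79.6250° N, longitude 17.2500° W.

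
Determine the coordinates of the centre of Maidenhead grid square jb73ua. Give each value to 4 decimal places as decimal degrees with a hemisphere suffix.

76.9792° S, 15.7083° E

Field J=9, B=1: +9·20° lon, +1·10° lat → SW at lon 0°, lat -80°.
Square 7, 3: +7·2° lon, +3·1° lat → SW at lon 14°, lat -77°.
Subsquare u=20, a=0: +20·0.0833333° lon, +0·0.0416667° lat → SW at lon 15.6667°, lat -77°.
Cell spans 0.0833333° lon × 0.0416667° lat. Centre is SW corner plus half of each.
latitude 76.9792° S, longitude 15.7083° E.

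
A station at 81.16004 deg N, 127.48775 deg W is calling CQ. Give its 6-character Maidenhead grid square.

CR61gd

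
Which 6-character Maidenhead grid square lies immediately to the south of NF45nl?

Latitude subsquare l = 11; −1 → 10 = k.
The longitude characters are unchanged.

NF45nk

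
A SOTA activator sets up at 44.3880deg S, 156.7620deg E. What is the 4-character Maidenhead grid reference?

Offset from 180°W / 90°S: lon 336.76°, lat 45.61°.
Field: lon ⌊336.76/20⌋ = 16 → Q; lat ⌊45.61/10⌋ = 4 → E.
Square: lon ⌊16.76/2⌋ = 8; lat ⌊5.61/1⌋ = 5.

QE85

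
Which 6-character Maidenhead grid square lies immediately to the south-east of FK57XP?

Longitude subsquare x = 23; +1 → 24, wraps to 0 = a, carry into square.
Longitude square 5; +1 → 6.
Latitude subsquare p = 15; −1 → 14 = o.

FK67ao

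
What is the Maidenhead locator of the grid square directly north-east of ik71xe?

Longitude subsquare x = 23; +1 → 24, wraps to 0 = a, carry into square.
Longitude square 7; +1 → 8.
Latitude subsquare e = 4; +1 → 5 = f.

IK81af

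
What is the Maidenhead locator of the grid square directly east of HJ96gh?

HJ96hh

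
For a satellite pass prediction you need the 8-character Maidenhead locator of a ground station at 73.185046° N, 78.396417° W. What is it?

FQ03te24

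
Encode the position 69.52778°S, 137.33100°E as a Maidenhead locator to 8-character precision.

PC80pl93

Offset from 180°W / 90°S: lon 317.33100°, lat 20.47222°.
Field: lon ⌊317.33100/20⌋ = 15 → P; lat ⌊20.47222/10⌋ = 2 → C.
Square: lon ⌊17.33100/2⌋ = 8; lat ⌊0.47222/1⌋ = 0.
Subsquare: lon ⌊1.33100/0.0833333⌋ = 15 → p; lat ⌊0.47222/0.0416667⌋ = 11 → l.
Extended square: lon ⌊0.08100/0.00833333⌋ = 9; lat ⌊0.01389/0.00416667⌋ = 3.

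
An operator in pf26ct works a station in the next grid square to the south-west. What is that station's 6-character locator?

PF26bs

Longitude subsquare c = 2; −1 → 1 = b.
Latitude subsquare t = 19; −1 → 18 = s.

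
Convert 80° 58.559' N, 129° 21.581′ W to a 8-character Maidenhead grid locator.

CR50hx64

Shift to the Maidenhead origin (180°W, 90°S): lon 50.64032, lat 170.97598.
Field (20°×10°, letters A–R): 50.64032/20 → 2 → C, 170.97598/10 → 17 → R; chars CR.
Square (2°×1°, digits 0–9): 10.64032/2 → 5, 0.97598/1 → 0; chars 50.
Subsquare (5′×2.5′, letters a–x): 0.64032/0.0833333 → 7 → h, 0.97598/0.0416667 → 23 → x; chars hx.
Extended square (30″×15″, digits 0–9): 0.05698/0.00833333 → 6, 0.01765/0.00416667 → 4; chars 64.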